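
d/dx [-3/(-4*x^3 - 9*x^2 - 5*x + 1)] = 3*(-12*x^2 - 18*x - 5)/(4*x^3 + 9*x^2 + 5*x - 1)^2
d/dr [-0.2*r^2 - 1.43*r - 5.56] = -0.4*r - 1.43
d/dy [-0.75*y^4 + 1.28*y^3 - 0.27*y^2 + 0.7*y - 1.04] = -3.0*y^3 + 3.84*y^2 - 0.54*y + 0.7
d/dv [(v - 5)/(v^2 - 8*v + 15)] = -1/(v^2 - 6*v + 9)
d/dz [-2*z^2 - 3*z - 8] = -4*z - 3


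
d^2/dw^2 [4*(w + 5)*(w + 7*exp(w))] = 28*w*exp(w) + 196*exp(w) + 8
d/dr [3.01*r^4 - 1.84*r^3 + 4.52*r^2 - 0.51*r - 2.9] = 12.04*r^3 - 5.52*r^2 + 9.04*r - 0.51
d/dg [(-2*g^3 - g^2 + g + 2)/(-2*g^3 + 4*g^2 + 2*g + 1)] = (-10*g^4 - 4*g^3 - 18*g - 3)/(4*g^6 - 16*g^5 + 8*g^4 + 12*g^3 + 12*g^2 + 4*g + 1)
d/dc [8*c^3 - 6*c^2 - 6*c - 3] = 24*c^2 - 12*c - 6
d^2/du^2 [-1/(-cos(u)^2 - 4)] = 2*(-2*sin(u)^4 - 7*sin(u)^2 + 5)/(cos(u)^2 + 4)^3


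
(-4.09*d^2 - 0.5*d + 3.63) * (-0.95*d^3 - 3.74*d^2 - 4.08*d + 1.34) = 3.8855*d^5 + 15.7716*d^4 + 15.1087*d^3 - 17.0168*d^2 - 15.4804*d + 4.8642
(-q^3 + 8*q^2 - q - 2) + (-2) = -q^3 + 8*q^2 - q - 4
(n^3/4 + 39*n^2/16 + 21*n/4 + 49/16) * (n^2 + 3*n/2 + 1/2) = n^5/4 + 45*n^4/16 + 289*n^3/32 + 389*n^2/32 + 231*n/32 + 49/32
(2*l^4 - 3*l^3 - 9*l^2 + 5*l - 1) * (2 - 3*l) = -6*l^5 + 13*l^4 + 21*l^3 - 33*l^2 + 13*l - 2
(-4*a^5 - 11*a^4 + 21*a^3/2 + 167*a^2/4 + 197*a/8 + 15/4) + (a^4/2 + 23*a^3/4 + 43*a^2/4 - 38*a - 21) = -4*a^5 - 21*a^4/2 + 65*a^3/4 + 105*a^2/2 - 107*a/8 - 69/4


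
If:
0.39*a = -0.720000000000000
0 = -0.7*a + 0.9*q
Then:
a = -1.85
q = -1.44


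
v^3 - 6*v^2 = v^2*(v - 6)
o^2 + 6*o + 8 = (o + 2)*(o + 4)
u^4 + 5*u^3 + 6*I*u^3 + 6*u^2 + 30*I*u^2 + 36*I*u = u*(u + 2)*(u + 3)*(u + 6*I)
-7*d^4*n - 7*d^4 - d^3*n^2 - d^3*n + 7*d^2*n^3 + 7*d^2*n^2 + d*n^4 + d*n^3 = (-d + n)*(d + n)*(7*d + n)*(d*n + d)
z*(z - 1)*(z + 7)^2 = z^4 + 13*z^3 + 35*z^2 - 49*z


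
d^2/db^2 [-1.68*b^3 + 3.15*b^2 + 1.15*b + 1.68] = 6.3 - 10.08*b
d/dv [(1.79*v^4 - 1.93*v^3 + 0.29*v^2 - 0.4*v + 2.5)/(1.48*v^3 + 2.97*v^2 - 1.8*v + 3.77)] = (2.6492*v^6 + 10.6326*v^5 - 15.8273*v^4 + 35.1252*v^3 - 32.2623*v^2 - 12.6634*v + 2.992)/(2.1904*v^6 + 8.7912*v^5 + 3.4929*v^4 + 0.4672*v^3 + 25.6338*v^2 - 13.572*v + 14.2129)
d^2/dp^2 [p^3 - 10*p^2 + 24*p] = 6*p - 20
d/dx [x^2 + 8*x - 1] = 2*x + 8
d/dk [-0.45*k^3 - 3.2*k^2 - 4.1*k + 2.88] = -1.35*k^2 - 6.4*k - 4.1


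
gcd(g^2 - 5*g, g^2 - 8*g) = g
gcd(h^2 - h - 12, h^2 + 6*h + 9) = h + 3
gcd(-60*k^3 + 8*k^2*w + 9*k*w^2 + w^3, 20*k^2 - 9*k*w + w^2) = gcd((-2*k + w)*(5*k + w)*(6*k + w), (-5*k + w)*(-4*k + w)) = 1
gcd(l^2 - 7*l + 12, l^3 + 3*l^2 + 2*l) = 1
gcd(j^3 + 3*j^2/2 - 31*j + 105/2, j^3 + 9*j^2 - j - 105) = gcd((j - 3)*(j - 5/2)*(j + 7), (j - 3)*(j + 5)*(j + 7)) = j^2 + 4*j - 21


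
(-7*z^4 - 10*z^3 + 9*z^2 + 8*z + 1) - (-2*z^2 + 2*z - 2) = -7*z^4 - 10*z^3 + 11*z^2 + 6*z + 3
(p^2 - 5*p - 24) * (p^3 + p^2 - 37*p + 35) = p^5 - 4*p^4 - 66*p^3 + 196*p^2 + 713*p - 840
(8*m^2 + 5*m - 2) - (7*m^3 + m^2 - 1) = -7*m^3 + 7*m^2 + 5*m - 1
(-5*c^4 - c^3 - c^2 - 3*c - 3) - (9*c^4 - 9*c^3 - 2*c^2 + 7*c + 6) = -14*c^4 + 8*c^3 + c^2 - 10*c - 9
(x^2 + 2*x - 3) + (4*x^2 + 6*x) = 5*x^2 + 8*x - 3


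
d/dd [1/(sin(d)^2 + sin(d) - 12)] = -(2*sin(d) + 1)*cos(d)/(sin(d)^2 + sin(d) - 12)^2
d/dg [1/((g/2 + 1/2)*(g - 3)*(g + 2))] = 2*(7 - 3*g^2)/(g^6 - 14*g^4 - 12*g^3 + 49*g^2 + 84*g + 36)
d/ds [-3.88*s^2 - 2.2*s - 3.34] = -7.76*s - 2.2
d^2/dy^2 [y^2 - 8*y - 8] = 2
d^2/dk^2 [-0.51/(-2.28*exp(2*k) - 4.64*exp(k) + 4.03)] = (0.51*(4.56*exp(k) + 4.64)*(9.12*exp(k) + 9.28)*exp(k) - (4.6512*exp(k) + 2.3664)*(2.28*exp(2*k) + 4.64*exp(k) - 4.03))*exp(k)/(2.28*exp(2*k) + 4.64*exp(k) - 4.03)^3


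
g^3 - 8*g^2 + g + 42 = (g - 7)*(g - 3)*(g + 2)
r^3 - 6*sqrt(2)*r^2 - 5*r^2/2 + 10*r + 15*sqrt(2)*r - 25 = (r - 5/2)*(r - 5*sqrt(2))*(r - sqrt(2))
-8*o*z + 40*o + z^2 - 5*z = (-8*o + z)*(z - 5)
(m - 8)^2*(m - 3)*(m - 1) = m^4 - 20*m^3 + 131*m^2 - 304*m + 192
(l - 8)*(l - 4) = l^2 - 12*l + 32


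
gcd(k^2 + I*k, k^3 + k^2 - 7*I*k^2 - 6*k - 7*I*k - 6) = 1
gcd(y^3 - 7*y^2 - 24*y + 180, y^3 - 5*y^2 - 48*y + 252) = y^2 - 12*y + 36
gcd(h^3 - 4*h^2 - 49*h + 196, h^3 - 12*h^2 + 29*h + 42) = h - 7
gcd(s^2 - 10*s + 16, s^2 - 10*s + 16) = s^2 - 10*s + 16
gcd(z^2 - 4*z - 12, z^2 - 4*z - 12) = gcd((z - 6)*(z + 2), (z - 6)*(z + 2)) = z^2 - 4*z - 12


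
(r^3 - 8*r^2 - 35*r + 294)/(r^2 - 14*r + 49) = r + 6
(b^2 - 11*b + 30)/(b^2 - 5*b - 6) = (b - 5)/(b + 1)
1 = 1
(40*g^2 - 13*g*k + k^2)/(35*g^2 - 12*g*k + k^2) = (8*g - k)/(7*g - k)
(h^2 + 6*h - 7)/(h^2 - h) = (h + 7)/h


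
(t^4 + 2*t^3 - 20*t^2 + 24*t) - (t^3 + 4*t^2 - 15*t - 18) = t^4 + t^3 - 24*t^2 + 39*t + 18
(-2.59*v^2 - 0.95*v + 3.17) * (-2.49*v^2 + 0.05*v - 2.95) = 6.4491*v^4 + 2.236*v^3 - 0.300300000000001*v^2 + 2.961*v - 9.3515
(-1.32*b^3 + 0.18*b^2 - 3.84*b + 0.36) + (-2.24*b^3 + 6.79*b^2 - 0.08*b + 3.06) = -3.56*b^3 + 6.97*b^2 - 3.92*b + 3.42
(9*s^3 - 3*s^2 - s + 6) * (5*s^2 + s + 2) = 45*s^5 - 6*s^4 + 10*s^3 + 23*s^2 + 4*s + 12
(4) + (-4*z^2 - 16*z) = -4*z^2 - 16*z + 4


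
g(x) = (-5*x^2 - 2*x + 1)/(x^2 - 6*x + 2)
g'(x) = (6 - 2*x)*(-5*x^2 - 2*x + 1)/(x^2 - 6*x + 2)^2 + (-10*x - 2)/(x^2 - 6*x + 2) = 2*(16*x^2 - 11*x + 1)/(x^4 - 12*x^3 + 40*x^2 - 24*x + 4)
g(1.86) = 3.51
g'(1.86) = 2.21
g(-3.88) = -1.65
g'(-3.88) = 0.35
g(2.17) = 4.26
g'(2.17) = 2.63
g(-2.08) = -0.88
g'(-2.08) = 0.53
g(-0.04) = 0.48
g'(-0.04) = 0.58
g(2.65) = 5.73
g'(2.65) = 3.56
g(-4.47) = -1.84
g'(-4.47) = 0.31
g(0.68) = 1.65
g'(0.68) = 0.70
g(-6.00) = -2.26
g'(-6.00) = 0.23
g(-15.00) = -3.45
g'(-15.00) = 0.07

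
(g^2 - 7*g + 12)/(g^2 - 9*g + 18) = (g - 4)/(g - 6)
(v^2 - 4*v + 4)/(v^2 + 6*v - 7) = (v^2 - 4*v + 4)/(v^2 + 6*v - 7)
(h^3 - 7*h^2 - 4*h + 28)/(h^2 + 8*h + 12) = (h^2 - 9*h + 14)/(h + 6)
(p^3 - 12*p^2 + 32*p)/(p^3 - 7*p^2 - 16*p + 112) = p*(p - 8)/(p^2 - 3*p - 28)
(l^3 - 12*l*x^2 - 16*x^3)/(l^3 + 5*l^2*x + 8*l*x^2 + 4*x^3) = (l - 4*x)/(l + x)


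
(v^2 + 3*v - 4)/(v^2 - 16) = (v - 1)/(v - 4)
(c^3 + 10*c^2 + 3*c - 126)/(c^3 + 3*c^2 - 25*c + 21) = (c + 6)/(c - 1)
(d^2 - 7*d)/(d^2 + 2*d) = (d - 7)/(d + 2)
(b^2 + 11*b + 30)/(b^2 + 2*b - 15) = (b + 6)/(b - 3)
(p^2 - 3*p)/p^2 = (p - 3)/p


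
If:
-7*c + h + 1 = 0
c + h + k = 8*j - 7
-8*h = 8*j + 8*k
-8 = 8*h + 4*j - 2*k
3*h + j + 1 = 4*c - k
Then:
No Solution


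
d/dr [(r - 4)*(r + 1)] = 2*r - 3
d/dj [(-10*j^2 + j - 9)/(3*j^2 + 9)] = (-j^2 - 42*j + 3)/(3*(j^4 + 6*j^2 + 9))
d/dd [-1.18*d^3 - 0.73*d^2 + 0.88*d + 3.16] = -3.54*d^2 - 1.46*d + 0.88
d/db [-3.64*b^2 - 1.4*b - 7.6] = -7.28*b - 1.4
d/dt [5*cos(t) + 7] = -5*sin(t)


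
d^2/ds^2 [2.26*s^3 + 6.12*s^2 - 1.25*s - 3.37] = 13.56*s + 12.24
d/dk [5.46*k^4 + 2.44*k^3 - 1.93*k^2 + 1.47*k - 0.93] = 21.84*k^3 + 7.32*k^2 - 3.86*k + 1.47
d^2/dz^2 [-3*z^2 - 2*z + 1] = -6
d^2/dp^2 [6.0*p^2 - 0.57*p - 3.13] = 12.0000000000000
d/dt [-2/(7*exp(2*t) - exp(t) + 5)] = (28*exp(t) - 2)*exp(t)/(7*exp(2*t) - exp(t) + 5)^2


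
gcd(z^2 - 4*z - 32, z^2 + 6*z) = 1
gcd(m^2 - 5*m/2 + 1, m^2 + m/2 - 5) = m - 2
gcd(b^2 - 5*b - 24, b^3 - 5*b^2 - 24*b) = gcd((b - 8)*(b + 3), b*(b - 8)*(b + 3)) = b^2 - 5*b - 24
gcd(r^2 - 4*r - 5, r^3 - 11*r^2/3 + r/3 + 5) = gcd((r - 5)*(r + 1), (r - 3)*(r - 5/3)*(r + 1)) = r + 1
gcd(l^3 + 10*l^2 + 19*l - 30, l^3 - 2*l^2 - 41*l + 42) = l^2 + 5*l - 6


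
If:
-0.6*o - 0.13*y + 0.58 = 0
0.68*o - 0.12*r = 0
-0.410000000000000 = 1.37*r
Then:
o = -0.05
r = -0.30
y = 4.71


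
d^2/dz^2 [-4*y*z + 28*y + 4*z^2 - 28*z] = 8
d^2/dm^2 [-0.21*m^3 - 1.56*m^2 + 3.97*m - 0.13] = -1.26*m - 3.12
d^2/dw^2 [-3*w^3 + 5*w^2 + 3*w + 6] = 10 - 18*w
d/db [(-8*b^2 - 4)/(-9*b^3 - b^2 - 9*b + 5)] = 4*(-18*b^4 - 9*b^2 - 22*b - 9)/(81*b^6 + 18*b^5 + 163*b^4 - 72*b^3 + 71*b^2 - 90*b + 25)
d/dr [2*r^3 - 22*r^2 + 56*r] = 6*r^2 - 44*r + 56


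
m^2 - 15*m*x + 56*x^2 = (m - 8*x)*(m - 7*x)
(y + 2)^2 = y^2 + 4*y + 4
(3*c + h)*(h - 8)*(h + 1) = 3*c*h^2 - 21*c*h - 24*c + h^3 - 7*h^2 - 8*h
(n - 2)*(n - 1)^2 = n^3 - 4*n^2 + 5*n - 2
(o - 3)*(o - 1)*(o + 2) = o^3 - 2*o^2 - 5*o + 6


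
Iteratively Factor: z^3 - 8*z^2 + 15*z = (z - 5)*(z^2 - 3*z) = (z - 5)*(z - 3)*(z)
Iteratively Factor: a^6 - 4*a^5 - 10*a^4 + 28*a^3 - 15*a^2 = (a + 3)*(a^5 - 7*a^4 + 11*a^3 - 5*a^2) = (a - 5)*(a + 3)*(a^4 - 2*a^3 + a^2) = a*(a - 5)*(a + 3)*(a^3 - 2*a^2 + a) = a^2*(a - 5)*(a + 3)*(a^2 - 2*a + 1) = a^2*(a - 5)*(a - 1)*(a + 3)*(a - 1)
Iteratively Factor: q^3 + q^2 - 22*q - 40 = (q - 5)*(q^2 + 6*q + 8) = (q - 5)*(q + 2)*(q + 4)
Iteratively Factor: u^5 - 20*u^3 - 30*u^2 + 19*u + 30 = (u - 5)*(u^4 + 5*u^3 + 5*u^2 - 5*u - 6) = (u - 5)*(u + 1)*(u^3 + 4*u^2 + u - 6) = (u - 5)*(u + 1)*(u + 2)*(u^2 + 2*u - 3) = (u - 5)*(u - 1)*(u + 1)*(u + 2)*(u + 3)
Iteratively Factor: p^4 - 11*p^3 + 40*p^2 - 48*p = (p - 4)*(p^3 - 7*p^2 + 12*p) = (p - 4)*(p - 3)*(p^2 - 4*p) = (p - 4)^2*(p - 3)*(p)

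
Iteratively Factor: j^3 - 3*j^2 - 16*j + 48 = (j - 4)*(j^2 + j - 12) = (j - 4)*(j - 3)*(j + 4)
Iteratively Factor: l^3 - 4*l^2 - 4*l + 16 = (l - 4)*(l^2 - 4) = (l - 4)*(l + 2)*(l - 2)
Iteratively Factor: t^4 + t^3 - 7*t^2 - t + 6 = (t + 3)*(t^3 - 2*t^2 - t + 2) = (t + 1)*(t + 3)*(t^2 - 3*t + 2) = (t - 1)*(t + 1)*(t + 3)*(t - 2)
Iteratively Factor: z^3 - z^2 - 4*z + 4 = (z - 1)*(z^2 - 4) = (z - 2)*(z - 1)*(z + 2)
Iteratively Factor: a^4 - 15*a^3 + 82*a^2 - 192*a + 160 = (a - 4)*(a^3 - 11*a^2 + 38*a - 40) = (a - 4)^2*(a^2 - 7*a + 10) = (a - 4)^2*(a - 2)*(a - 5)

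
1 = 1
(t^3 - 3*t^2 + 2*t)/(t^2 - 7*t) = (t^2 - 3*t + 2)/(t - 7)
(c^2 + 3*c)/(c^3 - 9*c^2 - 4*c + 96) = c/(c^2 - 12*c + 32)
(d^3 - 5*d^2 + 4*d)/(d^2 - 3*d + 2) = d*(d - 4)/(d - 2)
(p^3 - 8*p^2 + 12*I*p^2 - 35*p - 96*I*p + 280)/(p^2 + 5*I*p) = p - 8 + 7*I - 56*I/p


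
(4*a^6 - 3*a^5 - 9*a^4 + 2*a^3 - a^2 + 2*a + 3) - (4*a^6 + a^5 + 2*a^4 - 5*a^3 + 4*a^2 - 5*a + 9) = -4*a^5 - 11*a^4 + 7*a^3 - 5*a^2 + 7*a - 6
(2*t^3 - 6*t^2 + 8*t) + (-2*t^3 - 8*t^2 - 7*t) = -14*t^2 + t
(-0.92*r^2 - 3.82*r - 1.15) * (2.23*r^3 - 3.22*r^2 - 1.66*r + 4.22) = -2.0516*r^5 - 5.5562*r^4 + 11.2631*r^3 + 6.1618*r^2 - 14.2114*r - 4.853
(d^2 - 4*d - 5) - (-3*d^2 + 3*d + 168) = 4*d^2 - 7*d - 173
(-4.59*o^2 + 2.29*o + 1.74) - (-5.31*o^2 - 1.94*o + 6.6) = 0.72*o^2 + 4.23*o - 4.86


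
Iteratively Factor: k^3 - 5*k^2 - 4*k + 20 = (k - 5)*(k^2 - 4) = (k - 5)*(k - 2)*(k + 2)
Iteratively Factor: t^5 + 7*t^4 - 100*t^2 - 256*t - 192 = (t + 4)*(t^4 + 3*t^3 - 12*t^2 - 52*t - 48) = (t + 2)*(t + 4)*(t^3 + t^2 - 14*t - 24) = (t + 2)*(t + 3)*(t + 4)*(t^2 - 2*t - 8) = (t - 4)*(t + 2)*(t + 3)*(t + 4)*(t + 2)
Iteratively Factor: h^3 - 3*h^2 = (h)*(h^2 - 3*h) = h^2*(h - 3)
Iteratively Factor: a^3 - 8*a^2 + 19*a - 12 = (a - 4)*(a^2 - 4*a + 3) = (a - 4)*(a - 1)*(a - 3)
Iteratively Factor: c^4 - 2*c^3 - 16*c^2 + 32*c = (c - 4)*(c^3 + 2*c^2 - 8*c) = (c - 4)*(c + 4)*(c^2 - 2*c) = (c - 4)*(c - 2)*(c + 4)*(c)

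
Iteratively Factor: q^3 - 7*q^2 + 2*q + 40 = (q - 5)*(q^2 - 2*q - 8) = (q - 5)*(q + 2)*(q - 4)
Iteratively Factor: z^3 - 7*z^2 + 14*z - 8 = (z - 2)*(z^2 - 5*z + 4) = (z - 4)*(z - 2)*(z - 1)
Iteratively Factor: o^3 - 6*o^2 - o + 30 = (o + 2)*(o^2 - 8*o + 15) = (o - 3)*(o + 2)*(o - 5)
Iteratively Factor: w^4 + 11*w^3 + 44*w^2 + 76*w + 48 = (w + 2)*(w^3 + 9*w^2 + 26*w + 24) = (w + 2)*(w + 3)*(w^2 + 6*w + 8) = (w + 2)*(w + 3)*(w + 4)*(w + 2)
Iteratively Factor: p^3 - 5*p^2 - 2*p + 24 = (p - 3)*(p^2 - 2*p - 8) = (p - 3)*(p + 2)*(p - 4)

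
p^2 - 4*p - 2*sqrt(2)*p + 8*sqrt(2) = (p - 4)*(p - 2*sqrt(2))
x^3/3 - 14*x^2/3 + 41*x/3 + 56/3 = (x/3 + 1/3)*(x - 8)*(x - 7)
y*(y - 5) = y^2 - 5*y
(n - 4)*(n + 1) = n^2 - 3*n - 4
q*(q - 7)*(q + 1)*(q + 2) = q^4 - 4*q^3 - 19*q^2 - 14*q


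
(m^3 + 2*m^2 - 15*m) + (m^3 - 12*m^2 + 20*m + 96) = 2*m^3 - 10*m^2 + 5*m + 96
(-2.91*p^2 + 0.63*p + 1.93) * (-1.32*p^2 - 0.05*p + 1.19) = 3.8412*p^4 - 0.6861*p^3 - 6.042*p^2 + 0.6532*p + 2.2967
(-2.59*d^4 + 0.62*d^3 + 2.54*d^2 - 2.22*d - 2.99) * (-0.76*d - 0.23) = 1.9684*d^5 + 0.1245*d^4 - 2.073*d^3 + 1.103*d^2 + 2.783*d + 0.6877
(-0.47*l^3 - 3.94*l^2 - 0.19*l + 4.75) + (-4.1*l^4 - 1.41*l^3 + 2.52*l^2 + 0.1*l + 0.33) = -4.1*l^4 - 1.88*l^3 - 1.42*l^2 - 0.09*l + 5.08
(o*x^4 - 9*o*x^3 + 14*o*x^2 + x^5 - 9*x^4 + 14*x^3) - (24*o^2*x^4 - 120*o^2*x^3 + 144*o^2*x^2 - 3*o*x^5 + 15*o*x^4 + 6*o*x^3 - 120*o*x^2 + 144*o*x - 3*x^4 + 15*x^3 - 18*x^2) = -24*o^2*x^4 + 120*o^2*x^3 - 144*o^2*x^2 + 3*o*x^5 - 14*o*x^4 - 15*o*x^3 + 134*o*x^2 - 144*o*x + x^5 - 6*x^4 - x^3 + 18*x^2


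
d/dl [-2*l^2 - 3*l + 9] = -4*l - 3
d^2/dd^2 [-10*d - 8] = 0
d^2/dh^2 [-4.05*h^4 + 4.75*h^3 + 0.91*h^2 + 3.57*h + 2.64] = -48.6*h^2 + 28.5*h + 1.82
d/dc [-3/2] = 0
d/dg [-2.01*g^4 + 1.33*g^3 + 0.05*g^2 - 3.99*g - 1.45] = -8.04*g^3 + 3.99*g^2 + 0.1*g - 3.99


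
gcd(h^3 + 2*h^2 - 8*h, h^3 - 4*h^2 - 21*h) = h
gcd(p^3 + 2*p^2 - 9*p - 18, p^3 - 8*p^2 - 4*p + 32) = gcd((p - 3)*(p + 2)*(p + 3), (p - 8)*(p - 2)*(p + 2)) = p + 2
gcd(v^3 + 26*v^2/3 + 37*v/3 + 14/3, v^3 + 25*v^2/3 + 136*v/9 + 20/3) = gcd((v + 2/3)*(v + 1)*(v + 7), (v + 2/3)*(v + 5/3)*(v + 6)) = v + 2/3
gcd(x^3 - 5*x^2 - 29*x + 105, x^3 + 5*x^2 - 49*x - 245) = x^2 - 2*x - 35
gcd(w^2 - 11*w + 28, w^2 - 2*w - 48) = 1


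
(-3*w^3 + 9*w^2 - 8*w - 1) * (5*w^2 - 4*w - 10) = -15*w^5 + 57*w^4 - 46*w^3 - 63*w^2 + 84*w + 10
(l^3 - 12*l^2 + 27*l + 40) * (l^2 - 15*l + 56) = l^5 - 27*l^4 + 263*l^3 - 1037*l^2 + 912*l + 2240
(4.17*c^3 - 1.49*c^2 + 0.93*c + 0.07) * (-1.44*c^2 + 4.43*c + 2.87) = -6.0048*c^5 + 20.6187*c^4 + 4.028*c^3 - 0.2572*c^2 + 2.9792*c + 0.2009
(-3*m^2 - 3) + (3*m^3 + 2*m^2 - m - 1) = 3*m^3 - m^2 - m - 4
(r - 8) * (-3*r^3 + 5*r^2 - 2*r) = -3*r^4 + 29*r^3 - 42*r^2 + 16*r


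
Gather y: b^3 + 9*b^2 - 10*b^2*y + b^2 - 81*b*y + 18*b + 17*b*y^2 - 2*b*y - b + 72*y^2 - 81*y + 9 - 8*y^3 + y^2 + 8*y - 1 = b^3 + 10*b^2 + 17*b - 8*y^3 + y^2*(17*b + 73) + y*(-10*b^2 - 83*b - 73) + 8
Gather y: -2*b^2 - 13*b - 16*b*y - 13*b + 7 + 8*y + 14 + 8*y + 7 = -2*b^2 - 26*b + y*(16 - 16*b) + 28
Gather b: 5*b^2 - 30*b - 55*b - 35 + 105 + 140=5*b^2 - 85*b + 210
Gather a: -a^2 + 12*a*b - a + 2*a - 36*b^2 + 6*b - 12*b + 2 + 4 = -a^2 + a*(12*b + 1) - 36*b^2 - 6*b + 6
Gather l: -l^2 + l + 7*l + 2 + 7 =-l^2 + 8*l + 9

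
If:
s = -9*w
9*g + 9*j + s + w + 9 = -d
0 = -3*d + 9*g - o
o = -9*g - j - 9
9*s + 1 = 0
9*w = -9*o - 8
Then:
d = -511/207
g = -15476/16767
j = 388/1863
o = -73/81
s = -1/9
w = 1/81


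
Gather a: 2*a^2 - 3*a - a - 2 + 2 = 2*a^2 - 4*a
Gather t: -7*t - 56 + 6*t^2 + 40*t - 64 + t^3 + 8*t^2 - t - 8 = t^3 + 14*t^2 + 32*t - 128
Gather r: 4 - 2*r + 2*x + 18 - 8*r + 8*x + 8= -10*r + 10*x + 30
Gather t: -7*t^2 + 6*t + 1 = -7*t^2 + 6*t + 1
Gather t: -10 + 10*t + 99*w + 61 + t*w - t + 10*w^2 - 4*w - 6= t*(w + 9) + 10*w^2 + 95*w + 45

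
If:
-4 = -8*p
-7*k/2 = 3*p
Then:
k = -3/7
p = 1/2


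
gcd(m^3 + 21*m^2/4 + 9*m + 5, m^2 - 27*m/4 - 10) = m + 5/4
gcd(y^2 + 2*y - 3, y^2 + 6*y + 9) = y + 3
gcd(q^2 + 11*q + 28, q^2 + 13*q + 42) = q + 7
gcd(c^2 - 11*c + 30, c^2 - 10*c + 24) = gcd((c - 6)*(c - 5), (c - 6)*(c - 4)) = c - 6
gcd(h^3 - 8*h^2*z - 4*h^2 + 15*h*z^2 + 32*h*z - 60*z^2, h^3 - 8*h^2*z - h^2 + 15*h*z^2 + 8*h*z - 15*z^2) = h^2 - 8*h*z + 15*z^2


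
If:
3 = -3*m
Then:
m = -1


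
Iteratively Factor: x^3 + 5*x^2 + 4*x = (x + 4)*(x^2 + x) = x*(x + 4)*(x + 1)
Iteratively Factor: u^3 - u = (u + 1)*(u^2 - u) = u*(u + 1)*(u - 1)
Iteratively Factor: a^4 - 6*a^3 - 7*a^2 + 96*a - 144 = (a - 3)*(a^3 - 3*a^2 - 16*a + 48) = (a - 4)*(a - 3)*(a^2 + a - 12) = (a - 4)*(a - 3)^2*(a + 4)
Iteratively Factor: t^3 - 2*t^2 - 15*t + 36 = (t - 3)*(t^2 + t - 12) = (t - 3)*(t + 4)*(t - 3)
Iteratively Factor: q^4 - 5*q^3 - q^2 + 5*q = (q - 5)*(q^3 - q) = (q - 5)*(q + 1)*(q^2 - q) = q*(q - 5)*(q + 1)*(q - 1)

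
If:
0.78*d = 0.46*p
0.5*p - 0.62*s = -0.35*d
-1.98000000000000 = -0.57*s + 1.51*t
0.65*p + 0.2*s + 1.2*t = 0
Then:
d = 0.67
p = 1.13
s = 1.29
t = -0.83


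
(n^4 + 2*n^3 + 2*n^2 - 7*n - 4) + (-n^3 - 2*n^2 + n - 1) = n^4 + n^3 - 6*n - 5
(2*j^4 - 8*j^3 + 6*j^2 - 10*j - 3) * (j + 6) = 2*j^5 + 4*j^4 - 42*j^3 + 26*j^2 - 63*j - 18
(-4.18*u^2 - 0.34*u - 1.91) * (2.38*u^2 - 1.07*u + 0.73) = -9.9484*u^4 + 3.6634*u^3 - 7.2334*u^2 + 1.7955*u - 1.3943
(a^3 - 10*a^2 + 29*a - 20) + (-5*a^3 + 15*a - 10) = -4*a^3 - 10*a^2 + 44*a - 30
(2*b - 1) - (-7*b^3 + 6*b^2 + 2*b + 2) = 7*b^3 - 6*b^2 - 3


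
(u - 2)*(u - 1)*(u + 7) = u^3 + 4*u^2 - 19*u + 14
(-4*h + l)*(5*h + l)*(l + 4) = -20*h^2*l - 80*h^2 + h*l^2 + 4*h*l + l^3 + 4*l^2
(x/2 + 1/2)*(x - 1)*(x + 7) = x^3/2 + 7*x^2/2 - x/2 - 7/2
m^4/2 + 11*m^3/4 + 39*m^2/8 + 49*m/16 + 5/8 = (m/2 + 1/4)*(m + 1/2)*(m + 2)*(m + 5/2)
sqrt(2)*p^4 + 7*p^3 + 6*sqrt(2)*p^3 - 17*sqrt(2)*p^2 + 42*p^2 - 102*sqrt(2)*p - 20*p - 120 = (p + 6)*(p - 2*sqrt(2))*(p + 5*sqrt(2))*(sqrt(2)*p + 1)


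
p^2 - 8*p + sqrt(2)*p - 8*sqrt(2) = (p - 8)*(p + sqrt(2))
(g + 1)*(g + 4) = g^2 + 5*g + 4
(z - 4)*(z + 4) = z^2 - 16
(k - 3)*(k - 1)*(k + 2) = k^3 - 2*k^2 - 5*k + 6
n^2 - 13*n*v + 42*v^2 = (n - 7*v)*(n - 6*v)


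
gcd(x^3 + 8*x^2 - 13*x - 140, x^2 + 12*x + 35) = x^2 + 12*x + 35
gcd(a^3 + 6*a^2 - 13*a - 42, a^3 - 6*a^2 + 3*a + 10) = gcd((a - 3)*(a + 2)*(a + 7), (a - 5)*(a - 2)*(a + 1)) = 1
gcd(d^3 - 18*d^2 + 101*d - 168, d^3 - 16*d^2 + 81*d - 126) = d^2 - 10*d + 21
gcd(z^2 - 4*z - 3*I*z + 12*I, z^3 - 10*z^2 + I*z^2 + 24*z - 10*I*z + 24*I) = z - 4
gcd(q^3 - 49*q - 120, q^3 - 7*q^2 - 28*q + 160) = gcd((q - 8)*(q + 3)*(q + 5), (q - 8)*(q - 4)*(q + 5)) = q^2 - 3*q - 40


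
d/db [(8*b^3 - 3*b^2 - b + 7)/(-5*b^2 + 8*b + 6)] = (-40*b^4 + 128*b^3 + 115*b^2 + 34*b - 62)/(25*b^4 - 80*b^3 + 4*b^2 + 96*b + 36)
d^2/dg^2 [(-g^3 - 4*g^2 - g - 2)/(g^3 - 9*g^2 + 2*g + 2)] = 2*(-13*g^6 + 3*g^5 + 51*g^4 + 27*g^3 - 714*g^2 + 54*g - 56)/(g^9 - 27*g^8 + 249*g^7 - 831*g^6 + 390*g^5 + 402*g^4 - 196*g^3 - 84*g^2 + 24*g + 8)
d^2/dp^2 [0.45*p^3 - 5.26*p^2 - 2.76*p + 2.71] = 2.7*p - 10.52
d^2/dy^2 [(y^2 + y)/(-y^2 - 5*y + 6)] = 4*(2*y^3 - 9*y^2 - 9*y - 33)/(y^6 + 15*y^5 + 57*y^4 - 55*y^3 - 342*y^2 + 540*y - 216)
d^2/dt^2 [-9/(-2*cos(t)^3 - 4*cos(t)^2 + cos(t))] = 9*((4*cos(t) + cos(2*t))*(cos(t) + 16*cos(2*t) + 9*cos(3*t))*cos(t)/2 + 2*(6*cos(t)^2 + 8*cos(t) - 1)^2*sin(t)^2)/((4*cos(t) + cos(2*t))^3*cos(t)^3)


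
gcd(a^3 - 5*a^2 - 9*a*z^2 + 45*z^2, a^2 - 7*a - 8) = 1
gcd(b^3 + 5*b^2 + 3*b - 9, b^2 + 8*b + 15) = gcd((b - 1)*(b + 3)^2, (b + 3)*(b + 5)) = b + 3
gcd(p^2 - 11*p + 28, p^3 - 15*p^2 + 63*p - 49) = p - 7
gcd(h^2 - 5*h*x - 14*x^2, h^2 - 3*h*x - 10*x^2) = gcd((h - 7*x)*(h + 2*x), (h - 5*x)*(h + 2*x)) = h + 2*x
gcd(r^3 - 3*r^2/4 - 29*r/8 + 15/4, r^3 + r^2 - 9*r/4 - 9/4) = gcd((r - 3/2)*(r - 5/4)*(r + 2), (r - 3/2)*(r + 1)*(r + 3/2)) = r - 3/2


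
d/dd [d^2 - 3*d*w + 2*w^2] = 2*d - 3*w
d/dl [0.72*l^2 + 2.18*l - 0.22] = 1.44*l + 2.18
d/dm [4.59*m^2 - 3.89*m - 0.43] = 9.18*m - 3.89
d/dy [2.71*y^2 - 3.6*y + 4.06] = 5.42*y - 3.6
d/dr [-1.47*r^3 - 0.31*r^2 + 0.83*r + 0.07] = -4.41*r^2 - 0.62*r + 0.83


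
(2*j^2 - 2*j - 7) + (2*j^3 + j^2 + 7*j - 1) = 2*j^3 + 3*j^2 + 5*j - 8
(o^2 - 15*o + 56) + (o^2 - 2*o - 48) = 2*o^2 - 17*o + 8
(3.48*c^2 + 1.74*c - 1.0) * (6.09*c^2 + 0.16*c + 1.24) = 21.1932*c^4 + 11.1534*c^3 - 1.4964*c^2 + 1.9976*c - 1.24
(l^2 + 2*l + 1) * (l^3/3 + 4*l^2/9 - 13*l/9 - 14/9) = l^5/3 + 10*l^4/9 - 2*l^3/9 - 4*l^2 - 41*l/9 - 14/9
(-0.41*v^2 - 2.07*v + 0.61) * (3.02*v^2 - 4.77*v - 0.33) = -1.2382*v^4 - 4.2957*v^3 + 11.8514*v^2 - 2.2266*v - 0.2013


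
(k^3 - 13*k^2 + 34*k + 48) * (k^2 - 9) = k^5 - 13*k^4 + 25*k^3 + 165*k^2 - 306*k - 432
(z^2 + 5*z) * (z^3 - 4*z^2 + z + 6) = z^5 + z^4 - 19*z^3 + 11*z^2 + 30*z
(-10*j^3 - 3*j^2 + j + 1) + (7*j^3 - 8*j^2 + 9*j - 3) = -3*j^3 - 11*j^2 + 10*j - 2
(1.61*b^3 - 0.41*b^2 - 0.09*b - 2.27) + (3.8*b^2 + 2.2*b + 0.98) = 1.61*b^3 + 3.39*b^2 + 2.11*b - 1.29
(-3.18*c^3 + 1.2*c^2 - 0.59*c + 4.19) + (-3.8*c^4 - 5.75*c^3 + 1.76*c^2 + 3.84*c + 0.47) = -3.8*c^4 - 8.93*c^3 + 2.96*c^2 + 3.25*c + 4.66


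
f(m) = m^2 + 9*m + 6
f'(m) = 2*m + 9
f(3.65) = 52.17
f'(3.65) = 16.30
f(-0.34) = 3.06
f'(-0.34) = 8.32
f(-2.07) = -8.35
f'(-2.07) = 4.86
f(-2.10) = -8.49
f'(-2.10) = 4.80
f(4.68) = 70.02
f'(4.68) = 18.36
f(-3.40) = -13.04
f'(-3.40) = 2.20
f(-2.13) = -8.63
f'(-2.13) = 4.74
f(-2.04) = -8.20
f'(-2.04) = 4.92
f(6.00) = 96.00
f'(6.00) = 21.00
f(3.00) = 42.00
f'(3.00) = 15.00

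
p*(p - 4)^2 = p^3 - 8*p^2 + 16*p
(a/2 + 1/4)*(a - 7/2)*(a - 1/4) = a^3/2 - 13*a^2/8 - a/2 + 7/32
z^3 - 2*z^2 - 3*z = z*(z - 3)*(z + 1)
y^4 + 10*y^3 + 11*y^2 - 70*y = y*(y - 2)*(y + 5)*(y + 7)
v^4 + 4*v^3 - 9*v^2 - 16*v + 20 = (v - 2)*(v - 1)*(v + 2)*(v + 5)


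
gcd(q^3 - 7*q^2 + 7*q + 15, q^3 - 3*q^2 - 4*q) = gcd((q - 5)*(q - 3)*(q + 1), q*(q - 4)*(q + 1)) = q + 1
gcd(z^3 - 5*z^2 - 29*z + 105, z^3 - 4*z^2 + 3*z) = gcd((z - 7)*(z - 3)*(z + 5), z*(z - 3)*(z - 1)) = z - 3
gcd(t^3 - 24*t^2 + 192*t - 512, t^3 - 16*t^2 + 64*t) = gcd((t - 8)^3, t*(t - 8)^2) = t^2 - 16*t + 64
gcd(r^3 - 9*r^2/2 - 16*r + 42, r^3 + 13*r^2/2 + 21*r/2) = r + 7/2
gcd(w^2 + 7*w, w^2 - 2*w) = w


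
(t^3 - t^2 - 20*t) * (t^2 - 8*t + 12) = t^5 - 9*t^4 + 148*t^2 - 240*t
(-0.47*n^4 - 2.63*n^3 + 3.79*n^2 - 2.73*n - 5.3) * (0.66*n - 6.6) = -0.3102*n^5 + 1.3662*n^4 + 19.8594*n^3 - 26.8158*n^2 + 14.52*n + 34.98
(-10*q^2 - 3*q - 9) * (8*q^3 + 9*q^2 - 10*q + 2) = -80*q^5 - 114*q^4 + q^3 - 71*q^2 + 84*q - 18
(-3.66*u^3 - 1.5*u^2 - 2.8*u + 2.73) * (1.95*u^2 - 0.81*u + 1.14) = -7.137*u^5 + 0.0396000000000005*u^4 - 8.4174*u^3 + 5.8815*u^2 - 5.4033*u + 3.1122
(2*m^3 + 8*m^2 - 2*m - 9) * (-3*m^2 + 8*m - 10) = -6*m^5 - 8*m^4 + 50*m^3 - 69*m^2 - 52*m + 90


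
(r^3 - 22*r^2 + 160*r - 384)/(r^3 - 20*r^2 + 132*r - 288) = (r - 8)/(r - 6)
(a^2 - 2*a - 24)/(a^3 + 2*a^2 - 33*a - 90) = (a + 4)/(a^2 + 8*a + 15)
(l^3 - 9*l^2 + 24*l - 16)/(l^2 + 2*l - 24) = (l^2 - 5*l + 4)/(l + 6)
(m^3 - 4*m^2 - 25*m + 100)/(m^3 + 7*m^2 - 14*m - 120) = (m - 5)/(m + 6)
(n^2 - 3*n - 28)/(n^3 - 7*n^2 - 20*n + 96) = (n - 7)/(n^2 - 11*n + 24)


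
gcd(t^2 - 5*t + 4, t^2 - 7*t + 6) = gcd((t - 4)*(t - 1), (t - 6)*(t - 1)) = t - 1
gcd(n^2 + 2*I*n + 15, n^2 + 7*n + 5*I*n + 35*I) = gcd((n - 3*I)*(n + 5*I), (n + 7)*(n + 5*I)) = n + 5*I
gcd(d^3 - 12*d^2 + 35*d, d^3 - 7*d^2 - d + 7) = d - 7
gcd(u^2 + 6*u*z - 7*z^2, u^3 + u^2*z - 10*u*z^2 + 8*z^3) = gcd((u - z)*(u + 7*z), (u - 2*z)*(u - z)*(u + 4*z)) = -u + z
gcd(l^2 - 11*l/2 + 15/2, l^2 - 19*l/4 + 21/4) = l - 3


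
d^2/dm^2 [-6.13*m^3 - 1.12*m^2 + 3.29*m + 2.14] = -36.78*m - 2.24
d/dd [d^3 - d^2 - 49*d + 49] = 3*d^2 - 2*d - 49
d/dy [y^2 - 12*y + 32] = 2*y - 12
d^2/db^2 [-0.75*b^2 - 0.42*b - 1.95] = -1.50000000000000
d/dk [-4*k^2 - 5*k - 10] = -8*k - 5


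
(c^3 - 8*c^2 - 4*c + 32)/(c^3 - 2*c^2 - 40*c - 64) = (c - 2)/(c + 4)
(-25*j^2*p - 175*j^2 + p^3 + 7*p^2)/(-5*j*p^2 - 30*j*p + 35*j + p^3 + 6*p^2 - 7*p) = (5*j + p)/(p - 1)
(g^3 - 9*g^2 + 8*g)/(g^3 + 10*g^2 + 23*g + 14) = g*(g^2 - 9*g + 8)/(g^3 + 10*g^2 + 23*g + 14)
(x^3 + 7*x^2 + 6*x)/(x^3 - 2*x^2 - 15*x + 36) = x*(x^2 + 7*x + 6)/(x^3 - 2*x^2 - 15*x + 36)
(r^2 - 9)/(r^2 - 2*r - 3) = (r + 3)/(r + 1)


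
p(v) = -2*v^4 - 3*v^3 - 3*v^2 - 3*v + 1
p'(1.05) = -28.48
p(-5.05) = -974.75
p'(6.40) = -2507.19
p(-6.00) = -2033.00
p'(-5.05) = 828.08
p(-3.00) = -98.00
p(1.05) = -11.36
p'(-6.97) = 2310.46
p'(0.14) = -4.04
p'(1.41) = -51.78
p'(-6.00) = 1437.00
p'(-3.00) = 150.00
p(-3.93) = -328.54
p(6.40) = -4282.96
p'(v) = -8*v^3 - 9*v^2 - 6*v - 3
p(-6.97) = -3828.21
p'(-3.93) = 367.16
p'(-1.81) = 25.81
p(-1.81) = -7.07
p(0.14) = 0.51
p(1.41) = -25.51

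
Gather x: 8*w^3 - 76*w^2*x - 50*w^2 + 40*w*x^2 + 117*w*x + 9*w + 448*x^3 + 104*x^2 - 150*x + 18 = 8*w^3 - 50*w^2 + 9*w + 448*x^3 + x^2*(40*w + 104) + x*(-76*w^2 + 117*w - 150) + 18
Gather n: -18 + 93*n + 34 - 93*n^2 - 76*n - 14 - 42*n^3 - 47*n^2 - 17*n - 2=-42*n^3 - 140*n^2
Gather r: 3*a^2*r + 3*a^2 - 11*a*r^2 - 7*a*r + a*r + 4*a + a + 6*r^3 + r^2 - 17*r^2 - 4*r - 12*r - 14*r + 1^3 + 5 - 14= 3*a^2 + 5*a + 6*r^3 + r^2*(-11*a - 16) + r*(3*a^2 - 6*a - 30) - 8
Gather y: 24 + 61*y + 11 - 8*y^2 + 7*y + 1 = -8*y^2 + 68*y + 36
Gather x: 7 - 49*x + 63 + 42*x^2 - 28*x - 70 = 42*x^2 - 77*x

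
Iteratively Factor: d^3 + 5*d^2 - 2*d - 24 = (d - 2)*(d^2 + 7*d + 12) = (d - 2)*(d + 4)*(d + 3)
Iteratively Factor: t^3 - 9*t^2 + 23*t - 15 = (t - 3)*(t^2 - 6*t + 5) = (t - 5)*(t - 3)*(t - 1)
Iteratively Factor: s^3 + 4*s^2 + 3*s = (s + 3)*(s^2 + s) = s*(s + 3)*(s + 1)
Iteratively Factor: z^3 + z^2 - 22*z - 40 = (z + 4)*(z^2 - 3*z - 10) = (z + 2)*(z + 4)*(z - 5)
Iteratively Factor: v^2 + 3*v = (v)*(v + 3)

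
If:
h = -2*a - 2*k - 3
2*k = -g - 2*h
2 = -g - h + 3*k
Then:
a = 3*k/2 - 5/2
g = 8*k - 4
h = 2 - 5*k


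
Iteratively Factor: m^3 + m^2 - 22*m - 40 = (m + 4)*(m^2 - 3*m - 10) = (m - 5)*(m + 4)*(m + 2)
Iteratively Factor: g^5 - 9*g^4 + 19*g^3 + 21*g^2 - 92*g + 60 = (g - 2)*(g^4 - 7*g^3 + 5*g^2 + 31*g - 30) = (g - 2)*(g - 1)*(g^3 - 6*g^2 - g + 30) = (g - 2)*(g - 1)*(g + 2)*(g^2 - 8*g + 15) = (g - 5)*(g - 2)*(g - 1)*(g + 2)*(g - 3)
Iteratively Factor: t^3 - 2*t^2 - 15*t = (t - 5)*(t^2 + 3*t) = t*(t - 5)*(t + 3)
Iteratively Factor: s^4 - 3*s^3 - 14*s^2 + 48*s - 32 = (s - 2)*(s^3 - s^2 - 16*s + 16) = (s - 2)*(s + 4)*(s^2 - 5*s + 4) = (s - 2)*(s - 1)*(s + 4)*(s - 4)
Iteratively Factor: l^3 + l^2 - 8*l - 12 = (l + 2)*(l^2 - l - 6) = (l - 3)*(l + 2)*(l + 2)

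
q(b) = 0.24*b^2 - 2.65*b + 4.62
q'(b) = 0.48*b - 2.65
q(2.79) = -0.91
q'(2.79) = -1.31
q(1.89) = 0.47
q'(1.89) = -1.74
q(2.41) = -0.37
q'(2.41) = -1.49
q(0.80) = 2.65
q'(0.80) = -2.27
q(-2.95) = 14.53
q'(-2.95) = -4.07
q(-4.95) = 23.62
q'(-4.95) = -5.03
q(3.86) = -2.03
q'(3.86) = -0.80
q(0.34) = 3.75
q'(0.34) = -2.49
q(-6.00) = 29.16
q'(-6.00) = -5.53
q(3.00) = -1.17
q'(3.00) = -1.21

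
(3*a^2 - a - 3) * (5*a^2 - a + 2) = 15*a^4 - 8*a^3 - 8*a^2 + a - 6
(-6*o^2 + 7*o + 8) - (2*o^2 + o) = -8*o^2 + 6*o + 8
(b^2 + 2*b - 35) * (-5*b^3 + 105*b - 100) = -5*b^5 - 10*b^4 + 280*b^3 + 110*b^2 - 3875*b + 3500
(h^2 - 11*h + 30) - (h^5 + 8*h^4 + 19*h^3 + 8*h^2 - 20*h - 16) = -h^5 - 8*h^4 - 19*h^3 - 7*h^2 + 9*h + 46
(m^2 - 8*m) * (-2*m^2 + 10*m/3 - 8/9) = -2*m^4 + 58*m^3/3 - 248*m^2/9 + 64*m/9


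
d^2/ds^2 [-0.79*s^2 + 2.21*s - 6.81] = -1.58000000000000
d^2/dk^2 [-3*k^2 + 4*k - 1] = -6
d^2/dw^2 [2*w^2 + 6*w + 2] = 4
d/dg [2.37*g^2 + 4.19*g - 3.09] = 4.74*g + 4.19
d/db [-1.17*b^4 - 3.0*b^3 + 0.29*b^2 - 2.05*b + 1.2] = -4.68*b^3 - 9.0*b^2 + 0.58*b - 2.05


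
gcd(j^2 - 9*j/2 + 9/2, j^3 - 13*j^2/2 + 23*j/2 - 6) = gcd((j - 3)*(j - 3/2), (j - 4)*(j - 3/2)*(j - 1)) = j - 3/2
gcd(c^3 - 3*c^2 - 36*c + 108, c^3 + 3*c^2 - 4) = 1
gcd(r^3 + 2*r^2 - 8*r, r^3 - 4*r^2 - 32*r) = r^2 + 4*r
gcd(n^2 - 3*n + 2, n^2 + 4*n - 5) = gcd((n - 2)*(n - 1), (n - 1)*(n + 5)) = n - 1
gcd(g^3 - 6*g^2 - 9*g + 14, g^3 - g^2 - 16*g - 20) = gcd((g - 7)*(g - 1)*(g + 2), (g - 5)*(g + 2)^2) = g + 2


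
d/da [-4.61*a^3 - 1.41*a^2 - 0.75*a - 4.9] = -13.83*a^2 - 2.82*a - 0.75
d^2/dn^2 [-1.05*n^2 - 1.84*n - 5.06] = -2.10000000000000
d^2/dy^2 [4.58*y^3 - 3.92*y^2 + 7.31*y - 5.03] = 27.48*y - 7.84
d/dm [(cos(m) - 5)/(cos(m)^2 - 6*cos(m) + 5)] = sin(m)/(cos(m) - 1)^2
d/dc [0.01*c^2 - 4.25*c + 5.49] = 0.02*c - 4.25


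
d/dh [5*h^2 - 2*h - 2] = 10*h - 2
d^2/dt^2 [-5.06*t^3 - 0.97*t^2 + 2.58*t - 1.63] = -30.36*t - 1.94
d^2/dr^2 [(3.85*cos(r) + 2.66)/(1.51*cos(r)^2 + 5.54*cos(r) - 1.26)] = (0.0467356206495997*(1 - cos(r)^2)^2 - 0.0516280033911841*cos(r)^5 - 0.547834970120589*cos(r)^3 - 0.449766238559235*cos(r)^2 + 0.898549694308343*cos(r) + 1.28919491041964)/(0.272563176895307*cos(r)^2 + 1.0*cos(r) - 0.227436823104693)^3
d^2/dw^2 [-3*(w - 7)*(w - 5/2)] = -6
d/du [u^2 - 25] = 2*u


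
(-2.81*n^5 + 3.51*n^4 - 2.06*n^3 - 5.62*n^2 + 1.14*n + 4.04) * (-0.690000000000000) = 1.9389*n^5 - 2.4219*n^4 + 1.4214*n^3 + 3.8778*n^2 - 0.7866*n - 2.7876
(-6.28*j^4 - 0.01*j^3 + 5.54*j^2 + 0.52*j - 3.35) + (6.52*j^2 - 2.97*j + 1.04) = -6.28*j^4 - 0.01*j^3 + 12.06*j^2 - 2.45*j - 2.31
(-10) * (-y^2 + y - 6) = 10*y^2 - 10*y + 60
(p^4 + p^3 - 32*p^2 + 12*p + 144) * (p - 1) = p^5 - 33*p^3 + 44*p^2 + 132*p - 144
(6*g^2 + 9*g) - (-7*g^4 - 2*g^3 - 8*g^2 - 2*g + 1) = 7*g^4 + 2*g^3 + 14*g^2 + 11*g - 1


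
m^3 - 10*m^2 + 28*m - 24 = (m - 6)*(m - 2)^2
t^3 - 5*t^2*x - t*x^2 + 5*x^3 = (t - 5*x)*(t - x)*(t + x)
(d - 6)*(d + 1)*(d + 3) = d^3 - 2*d^2 - 21*d - 18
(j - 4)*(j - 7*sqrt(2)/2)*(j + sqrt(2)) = j^3 - 4*j^2 - 5*sqrt(2)*j^2/2 - 7*j + 10*sqrt(2)*j + 28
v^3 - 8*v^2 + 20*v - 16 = (v - 4)*(v - 2)^2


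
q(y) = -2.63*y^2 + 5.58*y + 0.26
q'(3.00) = -10.20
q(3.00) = -6.67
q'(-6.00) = 37.14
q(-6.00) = -127.90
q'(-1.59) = 13.94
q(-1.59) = -15.26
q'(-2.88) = 20.73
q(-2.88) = -37.62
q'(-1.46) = 13.26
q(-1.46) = -13.49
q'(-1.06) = 11.16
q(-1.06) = -8.61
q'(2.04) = -5.15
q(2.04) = 0.70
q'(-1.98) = 15.99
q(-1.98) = -21.10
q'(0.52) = 2.84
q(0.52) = 2.45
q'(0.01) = 5.53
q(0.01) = 0.32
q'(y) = 5.58 - 5.26*y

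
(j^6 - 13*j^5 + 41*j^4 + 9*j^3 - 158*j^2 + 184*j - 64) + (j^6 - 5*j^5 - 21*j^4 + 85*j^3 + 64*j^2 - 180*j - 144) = 2*j^6 - 18*j^5 + 20*j^4 + 94*j^3 - 94*j^2 + 4*j - 208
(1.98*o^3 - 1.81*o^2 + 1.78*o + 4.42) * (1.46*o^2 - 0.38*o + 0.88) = 2.8908*o^5 - 3.395*o^4 + 5.029*o^3 + 4.184*o^2 - 0.1132*o + 3.8896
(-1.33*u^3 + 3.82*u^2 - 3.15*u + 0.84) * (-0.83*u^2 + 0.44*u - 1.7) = 1.1039*u^5 - 3.7558*u^4 + 6.5563*u^3 - 8.5772*u^2 + 5.7246*u - 1.428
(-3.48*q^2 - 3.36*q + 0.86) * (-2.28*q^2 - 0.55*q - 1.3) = 7.9344*q^4 + 9.5748*q^3 + 4.4112*q^2 + 3.895*q - 1.118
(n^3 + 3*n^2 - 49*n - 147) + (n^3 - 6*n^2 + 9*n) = 2*n^3 - 3*n^2 - 40*n - 147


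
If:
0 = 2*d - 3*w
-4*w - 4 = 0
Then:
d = -3/2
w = -1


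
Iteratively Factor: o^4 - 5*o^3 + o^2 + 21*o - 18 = (o - 3)*(o^3 - 2*o^2 - 5*o + 6) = (o - 3)^2*(o^2 + o - 2) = (o - 3)^2*(o + 2)*(o - 1)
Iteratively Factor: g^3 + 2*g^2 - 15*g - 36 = (g + 3)*(g^2 - g - 12) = (g - 4)*(g + 3)*(g + 3)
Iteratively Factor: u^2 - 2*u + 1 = (u - 1)*(u - 1)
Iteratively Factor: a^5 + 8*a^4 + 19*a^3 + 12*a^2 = (a)*(a^4 + 8*a^3 + 19*a^2 + 12*a) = a*(a + 3)*(a^3 + 5*a^2 + 4*a) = a^2*(a + 3)*(a^2 + 5*a + 4) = a^2*(a + 1)*(a + 3)*(a + 4)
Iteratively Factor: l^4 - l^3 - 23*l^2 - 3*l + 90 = (l - 5)*(l^3 + 4*l^2 - 3*l - 18) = (l - 5)*(l + 3)*(l^2 + l - 6) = (l - 5)*(l + 3)^2*(l - 2)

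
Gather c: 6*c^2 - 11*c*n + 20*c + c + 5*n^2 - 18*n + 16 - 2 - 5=6*c^2 + c*(21 - 11*n) + 5*n^2 - 18*n + 9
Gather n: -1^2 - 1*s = -s - 1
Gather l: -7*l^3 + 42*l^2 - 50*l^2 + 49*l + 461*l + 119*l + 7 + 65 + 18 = -7*l^3 - 8*l^2 + 629*l + 90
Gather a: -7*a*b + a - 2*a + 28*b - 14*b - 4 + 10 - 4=a*(-7*b - 1) + 14*b + 2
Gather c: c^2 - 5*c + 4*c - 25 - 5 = c^2 - c - 30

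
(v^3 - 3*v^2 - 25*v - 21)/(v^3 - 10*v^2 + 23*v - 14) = (v^2 + 4*v + 3)/(v^2 - 3*v + 2)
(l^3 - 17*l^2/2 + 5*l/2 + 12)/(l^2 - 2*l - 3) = (l^2 - 19*l/2 + 12)/(l - 3)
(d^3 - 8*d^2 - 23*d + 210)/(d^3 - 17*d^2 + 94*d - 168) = (d + 5)/(d - 4)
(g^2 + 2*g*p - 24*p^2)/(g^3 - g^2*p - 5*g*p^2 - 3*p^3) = (-g^2 - 2*g*p + 24*p^2)/(-g^3 + g^2*p + 5*g*p^2 + 3*p^3)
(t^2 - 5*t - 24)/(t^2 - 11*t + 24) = (t + 3)/(t - 3)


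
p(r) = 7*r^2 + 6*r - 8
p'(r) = 14*r + 6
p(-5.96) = 204.89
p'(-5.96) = -77.44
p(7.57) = 438.55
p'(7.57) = 111.98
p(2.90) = 68.27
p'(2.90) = 46.60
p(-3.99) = 79.50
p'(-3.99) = -49.86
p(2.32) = 43.60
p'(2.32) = 38.48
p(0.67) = -0.84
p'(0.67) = 15.38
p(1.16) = 8.38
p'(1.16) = 22.24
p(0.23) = -6.25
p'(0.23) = 9.22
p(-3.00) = 37.00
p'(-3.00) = -36.00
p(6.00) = 280.00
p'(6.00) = 90.00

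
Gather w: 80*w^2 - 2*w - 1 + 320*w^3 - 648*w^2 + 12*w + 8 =320*w^3 - 568*w^2 + 10*w + 7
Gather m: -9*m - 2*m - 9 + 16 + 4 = 11 - 11*m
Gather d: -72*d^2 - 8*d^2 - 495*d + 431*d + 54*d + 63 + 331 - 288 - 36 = -80*d^2 - 10*d + 70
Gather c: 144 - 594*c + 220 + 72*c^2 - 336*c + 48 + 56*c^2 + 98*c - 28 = 128*c^2 - 832*c + 384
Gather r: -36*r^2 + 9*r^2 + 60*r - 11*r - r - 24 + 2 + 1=-27*r^2 + 48*r - 21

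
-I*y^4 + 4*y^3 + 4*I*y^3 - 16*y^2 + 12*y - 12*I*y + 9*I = (y - 3)*(y + I)*(y + 3*I)*(-I*y + I)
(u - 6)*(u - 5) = u^2 - 11*u + 30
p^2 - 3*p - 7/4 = (p - 7/2)*(p + 1/2)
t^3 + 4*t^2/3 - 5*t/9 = t*(t - 1/3)*(t + 5/3)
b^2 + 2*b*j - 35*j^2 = (b - 5*j)*(b + 7*j)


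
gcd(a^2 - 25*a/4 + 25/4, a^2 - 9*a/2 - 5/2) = a - 5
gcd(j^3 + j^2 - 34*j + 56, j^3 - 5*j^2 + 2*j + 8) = j^2 - 6*j + 8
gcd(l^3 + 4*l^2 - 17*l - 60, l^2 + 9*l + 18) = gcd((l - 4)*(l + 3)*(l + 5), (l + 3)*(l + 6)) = l + 3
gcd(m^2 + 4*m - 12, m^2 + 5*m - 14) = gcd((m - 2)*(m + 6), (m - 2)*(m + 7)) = m - 2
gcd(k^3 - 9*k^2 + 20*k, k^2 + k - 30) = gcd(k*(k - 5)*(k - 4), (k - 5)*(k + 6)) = k - 5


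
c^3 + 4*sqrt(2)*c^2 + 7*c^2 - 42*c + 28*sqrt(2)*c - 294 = (c + 7)*(c - 3*sqrt(2))*(c + 7*sqrt(2))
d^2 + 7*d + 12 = (d + 3)*(d + 4)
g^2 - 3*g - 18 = (g - 6)*(g + 3)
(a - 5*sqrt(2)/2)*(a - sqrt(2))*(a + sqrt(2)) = a^3 - 5*sqrt(2)*a^2/2 - 2*a + 5*sqrt(2)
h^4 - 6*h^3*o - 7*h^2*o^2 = h^2*(h - 7*o)*(h + o)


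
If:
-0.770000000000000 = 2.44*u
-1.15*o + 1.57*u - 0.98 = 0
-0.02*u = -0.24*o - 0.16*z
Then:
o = -1.28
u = -0.32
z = 1.89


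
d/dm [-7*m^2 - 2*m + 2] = -14*m - 2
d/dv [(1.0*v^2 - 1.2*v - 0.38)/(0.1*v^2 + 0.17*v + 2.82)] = (0.29*v^2 + 5.716*v - 3.3194)/(0.01*v^4 + 0.034*v^3 + 0.5929*v^2 + 0.9588*v + 7.9524)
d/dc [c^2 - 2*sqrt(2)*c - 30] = 2*c - 2*sqrt(2)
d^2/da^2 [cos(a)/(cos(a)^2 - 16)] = (-sin(a)^4 + 96*sin(a)^2 - 255)*cos(a)/((cos(a) - 4)^3*(cos(a) + 4)^3)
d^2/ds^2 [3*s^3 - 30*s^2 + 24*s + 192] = 18*s - 60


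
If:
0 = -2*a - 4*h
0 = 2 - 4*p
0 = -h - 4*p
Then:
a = 4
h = -2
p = 1/2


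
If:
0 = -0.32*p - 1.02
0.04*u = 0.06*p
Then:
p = -3.19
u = -4.78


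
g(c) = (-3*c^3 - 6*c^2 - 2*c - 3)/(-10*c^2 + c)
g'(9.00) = 0.30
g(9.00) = 3.36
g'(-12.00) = 0.30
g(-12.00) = -2.99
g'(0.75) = -2.09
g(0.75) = 1.88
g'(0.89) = -1.14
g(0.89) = 1.66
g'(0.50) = -8.09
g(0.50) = 2.94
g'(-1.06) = 0.55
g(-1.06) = 0.33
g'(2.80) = 0.24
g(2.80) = 1.61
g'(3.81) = 0.27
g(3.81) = 1.87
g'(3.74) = 0.27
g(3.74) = 1.85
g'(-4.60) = 0.29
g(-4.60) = -0.79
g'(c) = (20*c - 1)*(-3*c^3 - 6*c^2 - 2*c - 3)/(-10*c^2 + c)^2 + (-9*c^2 - 12*c - 2)/(-10*c^2 + c) = (30*c^4 - 6*c^3 - 26*c^2 - 60*c + 3)/(c^2*(100*c^2 - 20*c + 1))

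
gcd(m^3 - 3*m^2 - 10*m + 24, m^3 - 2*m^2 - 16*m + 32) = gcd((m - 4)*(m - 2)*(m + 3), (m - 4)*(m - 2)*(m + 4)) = m^2 - 6*m + 8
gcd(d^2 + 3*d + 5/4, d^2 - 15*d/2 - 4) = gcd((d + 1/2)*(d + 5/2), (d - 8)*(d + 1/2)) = d + 1/2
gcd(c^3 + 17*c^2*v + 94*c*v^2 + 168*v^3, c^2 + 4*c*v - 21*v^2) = c + 7*v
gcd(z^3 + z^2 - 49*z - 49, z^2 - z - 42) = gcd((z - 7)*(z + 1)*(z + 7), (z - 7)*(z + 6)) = z - 7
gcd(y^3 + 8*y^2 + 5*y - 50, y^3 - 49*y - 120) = y + 5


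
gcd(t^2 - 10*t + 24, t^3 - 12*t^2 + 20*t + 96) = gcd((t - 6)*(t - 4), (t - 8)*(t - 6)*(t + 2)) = t - 6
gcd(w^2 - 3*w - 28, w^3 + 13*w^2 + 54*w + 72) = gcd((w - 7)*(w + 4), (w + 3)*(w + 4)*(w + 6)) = w + 4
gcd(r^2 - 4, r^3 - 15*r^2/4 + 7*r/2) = r - 2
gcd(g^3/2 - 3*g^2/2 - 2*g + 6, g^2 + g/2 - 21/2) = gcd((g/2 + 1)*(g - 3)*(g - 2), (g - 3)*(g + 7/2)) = g - 3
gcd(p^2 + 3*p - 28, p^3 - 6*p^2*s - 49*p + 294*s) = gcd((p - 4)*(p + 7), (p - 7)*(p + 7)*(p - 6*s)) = p + 7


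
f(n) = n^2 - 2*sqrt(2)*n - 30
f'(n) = 2*n - 2*sqrt(2)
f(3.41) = -28.02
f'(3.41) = 3.99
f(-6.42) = 29.37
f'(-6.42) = -15.67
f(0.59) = -31.32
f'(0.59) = -1.65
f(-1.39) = -24.14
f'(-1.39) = -5.61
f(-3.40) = -8.82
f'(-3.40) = -9.63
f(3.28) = -28.52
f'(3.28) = 3.73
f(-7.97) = 56.06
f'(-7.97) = -18.77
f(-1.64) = -22.67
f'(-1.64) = -6.11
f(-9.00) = 76.46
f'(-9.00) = -20.83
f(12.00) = 80.06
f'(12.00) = 21.17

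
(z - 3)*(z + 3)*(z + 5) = z^3 + 5*z^2 - 9*z - 45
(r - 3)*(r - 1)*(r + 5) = r^3 + r^2 - 17*r + 15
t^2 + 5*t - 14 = (t - 2)*(t + 7)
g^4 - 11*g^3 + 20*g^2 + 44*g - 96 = (g - 8)*(g - 3)*(g - 2)*(g + 2)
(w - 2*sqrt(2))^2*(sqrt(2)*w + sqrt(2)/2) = sqrt(2)*w^3 - 8*w^2 + sqrt(2)*w^2/2 - 4*w + 8*sqrt(2)*w + 4*sqrt(2)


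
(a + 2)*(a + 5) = a^2 + 7*a + 10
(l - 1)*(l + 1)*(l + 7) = l^3 + 7*l^2 - l - 7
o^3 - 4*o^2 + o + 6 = (o - 3)*(o - 2)*(o + 1)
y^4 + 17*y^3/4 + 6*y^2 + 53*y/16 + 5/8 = (y + 1/2)^2*(y + 5/4)*(y + 2)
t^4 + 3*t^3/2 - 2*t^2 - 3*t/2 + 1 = (t - 1)*(t - 1/2)*(t + 1)*(t + 2)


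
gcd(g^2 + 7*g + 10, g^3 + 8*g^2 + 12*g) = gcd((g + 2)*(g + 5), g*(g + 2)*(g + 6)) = g + 2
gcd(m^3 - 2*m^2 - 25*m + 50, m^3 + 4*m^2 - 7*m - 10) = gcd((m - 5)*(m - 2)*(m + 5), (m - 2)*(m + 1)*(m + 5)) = m^2 + 3*m - 10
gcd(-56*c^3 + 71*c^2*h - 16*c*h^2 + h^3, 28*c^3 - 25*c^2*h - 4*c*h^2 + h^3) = 7*c^2 - 8*c*h + h^2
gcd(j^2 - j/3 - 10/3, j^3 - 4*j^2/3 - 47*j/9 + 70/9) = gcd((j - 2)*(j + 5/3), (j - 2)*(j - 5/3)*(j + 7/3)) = j - 2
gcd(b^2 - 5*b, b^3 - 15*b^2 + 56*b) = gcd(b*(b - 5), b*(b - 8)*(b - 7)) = b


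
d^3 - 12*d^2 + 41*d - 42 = (d - 7)*(d - 3)*(d - 2)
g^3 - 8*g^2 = g^2*(g - 8)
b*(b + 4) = b^2 + 4*b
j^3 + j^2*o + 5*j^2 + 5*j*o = j*(j + 5)*(j + o)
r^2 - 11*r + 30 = (r - 6)*(r - 5)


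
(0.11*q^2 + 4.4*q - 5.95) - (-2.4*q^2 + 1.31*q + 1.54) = 2.51*q^2 + 3.09*q - 7.49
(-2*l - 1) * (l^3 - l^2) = -2*l^4 + l^3 + l^2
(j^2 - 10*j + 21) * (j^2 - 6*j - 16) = j^4 - 16*j^3 + 65*j^2 + 34*j - 336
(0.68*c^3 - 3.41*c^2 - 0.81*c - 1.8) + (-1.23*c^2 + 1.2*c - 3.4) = 0.68*c^3 - 4.64*c^2 + 0.39*c - 5.2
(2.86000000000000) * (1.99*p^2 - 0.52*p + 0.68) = 5.6914*p^2 - 1.4872*p + 1.9448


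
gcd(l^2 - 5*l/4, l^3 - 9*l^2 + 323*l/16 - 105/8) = l - 5/4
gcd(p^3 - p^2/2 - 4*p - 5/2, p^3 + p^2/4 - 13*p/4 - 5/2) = p + 1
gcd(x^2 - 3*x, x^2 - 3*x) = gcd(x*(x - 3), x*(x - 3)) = x^2 - 3*x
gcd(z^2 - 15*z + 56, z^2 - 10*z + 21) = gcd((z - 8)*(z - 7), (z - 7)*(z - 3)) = z - 7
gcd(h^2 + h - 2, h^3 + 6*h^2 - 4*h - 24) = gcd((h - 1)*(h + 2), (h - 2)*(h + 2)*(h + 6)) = h + 2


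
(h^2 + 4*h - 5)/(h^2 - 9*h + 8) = (h + 5)/(h - 8)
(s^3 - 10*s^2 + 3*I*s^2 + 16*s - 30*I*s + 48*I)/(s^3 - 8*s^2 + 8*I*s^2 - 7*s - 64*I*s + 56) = (s^2 + s*(-2 + 3*I) - 6*I)/(s^2 + 8*I*s - 7)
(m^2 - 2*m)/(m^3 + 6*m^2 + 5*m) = (m - 2)/(m^2 + 6*m + 5)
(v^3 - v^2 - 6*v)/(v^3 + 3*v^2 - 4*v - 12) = v*(v - 3)/(v^2 + v - 6)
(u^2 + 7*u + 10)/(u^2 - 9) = (u^2 + 7*u + 10)/(u^2 - 9)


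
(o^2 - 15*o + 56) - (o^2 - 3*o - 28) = 84 - 12*o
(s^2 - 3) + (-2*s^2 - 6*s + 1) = -s^2 - 6*s - 2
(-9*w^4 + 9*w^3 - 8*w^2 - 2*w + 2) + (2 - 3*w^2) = -9*w^4 + 9*w^3 - 11*w^2 - 2*w + 4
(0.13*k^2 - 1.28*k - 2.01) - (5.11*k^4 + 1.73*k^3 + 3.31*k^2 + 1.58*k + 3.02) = -5.11*k^4 - 1.73*k^3 - 3.18*k^2 - 2.86*k - 5.03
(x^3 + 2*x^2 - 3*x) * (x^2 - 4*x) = x^5 - 2*x^4 - 11*x^3 + 12*x^2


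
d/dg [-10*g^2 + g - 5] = 1 - 20*g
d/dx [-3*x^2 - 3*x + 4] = -6*x - 3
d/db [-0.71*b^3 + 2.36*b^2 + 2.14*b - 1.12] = -2.13*b^2 + 4.72*b + 2.14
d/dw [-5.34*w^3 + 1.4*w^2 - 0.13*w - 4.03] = -16.02*w^2 + 2.8*w - 0.13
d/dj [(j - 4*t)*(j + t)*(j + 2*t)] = 3*j^2 - 2*j*t - 10*t^2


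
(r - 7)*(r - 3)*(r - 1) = r^3 - 11*r^2 + 31*r - 21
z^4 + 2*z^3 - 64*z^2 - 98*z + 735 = (z - 7)*(z - 3)*(z + 5)*(z + 7)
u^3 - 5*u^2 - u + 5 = (u - 5)*(u - 1)*(u + 1)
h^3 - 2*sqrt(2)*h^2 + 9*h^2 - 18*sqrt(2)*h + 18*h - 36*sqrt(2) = (h + 3)*(h + 6)*(h - 2*sqrt(2))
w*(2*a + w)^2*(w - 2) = 4*a^2*w^2 - 8*a^2*w + 4*a*w^3 - 8*a*w^2 + w^4 - 2*w^3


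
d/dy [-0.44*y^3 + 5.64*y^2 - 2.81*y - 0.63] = -1.32*y^2 + 11.28*y - 2.81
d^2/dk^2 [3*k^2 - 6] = 6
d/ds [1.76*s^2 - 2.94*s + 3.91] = 3.52*s - 2.94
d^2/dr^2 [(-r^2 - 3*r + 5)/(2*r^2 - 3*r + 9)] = 6*(-6*r^3 + 38*r^2 + 24*r - 69)/(8*r^6 - 36*r^5 + 162*r^4 - 351*r^3 + 729*r^2 - 729*r + 729)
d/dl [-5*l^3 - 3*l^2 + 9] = 3*l*(-5*l - 2)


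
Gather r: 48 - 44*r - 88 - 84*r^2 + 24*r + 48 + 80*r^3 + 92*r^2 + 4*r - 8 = 80*r^3 + 8*r^2 - 16*r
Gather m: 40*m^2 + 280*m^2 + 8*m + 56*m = 320*m^2 + 64*m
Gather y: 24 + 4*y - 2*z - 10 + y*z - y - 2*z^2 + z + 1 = y*(z + 3) - 2*z^2 - z + 15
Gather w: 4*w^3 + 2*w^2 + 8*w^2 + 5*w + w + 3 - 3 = 4*w^3 + 10*w^2 + 6*w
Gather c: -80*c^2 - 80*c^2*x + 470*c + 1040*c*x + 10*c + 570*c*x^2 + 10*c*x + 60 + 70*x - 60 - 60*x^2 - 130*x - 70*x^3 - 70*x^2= c^2*(-80*x - 80) + c*(570*x^2 + 1050*x + 480) - 70*x^3 - 130*x^2 - 60*x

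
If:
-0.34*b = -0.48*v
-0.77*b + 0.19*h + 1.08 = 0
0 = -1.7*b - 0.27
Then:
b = -0.16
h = -6.33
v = -0.11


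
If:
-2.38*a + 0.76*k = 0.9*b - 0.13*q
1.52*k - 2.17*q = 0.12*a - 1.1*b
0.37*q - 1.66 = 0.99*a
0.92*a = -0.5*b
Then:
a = -1.51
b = 2.79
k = -1.52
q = 0.43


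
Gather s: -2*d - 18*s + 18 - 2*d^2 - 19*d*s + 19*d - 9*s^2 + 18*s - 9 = -2*d^2 - 19*d*s + 17*d - 9*s^2 + 9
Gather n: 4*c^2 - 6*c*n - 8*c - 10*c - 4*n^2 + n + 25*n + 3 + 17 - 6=4*c^2 - 18*c - 4*n^2 + n*(26 - 6*c) + 14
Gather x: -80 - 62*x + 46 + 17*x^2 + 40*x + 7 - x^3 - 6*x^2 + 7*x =-x^3 + 11*x^2 - 15*x - 27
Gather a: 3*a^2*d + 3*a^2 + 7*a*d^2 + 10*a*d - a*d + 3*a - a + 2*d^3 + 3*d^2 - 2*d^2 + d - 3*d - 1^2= a^2*(3*d + 3) + a*(7*d^2 + 9*d + 2) + 2*d^3 + d^2 - 2*d - 1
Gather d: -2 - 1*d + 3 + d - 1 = 0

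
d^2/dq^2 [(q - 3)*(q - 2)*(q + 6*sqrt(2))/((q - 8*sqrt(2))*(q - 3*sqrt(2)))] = 2*(-85*sqrt(2)*q^3 + 332*q^3 - 2340*sqrt(2)*q^2 + 720*q^2 + 3672*q + 4320*sqrt(2)*q - 43200 + 23976*sqrt(2))/(q^6 - 33*sqrt(2)*q^5 + 870*q^4 - 5830*sqrt(2)*q^3 + 41760*q^2 - 76032*sqrt(2)*q + 110592)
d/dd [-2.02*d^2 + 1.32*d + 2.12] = 1.32 - 4.04*d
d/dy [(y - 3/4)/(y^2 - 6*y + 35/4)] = 4*(-4*y^2 + 6*y + 17)/(16*y^4 - 192*y^3 + 856*y^2 - 1680*y + 1225)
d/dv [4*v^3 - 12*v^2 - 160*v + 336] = 12*v^2 - 24*v - 160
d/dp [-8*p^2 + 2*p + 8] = 2 - 16*p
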